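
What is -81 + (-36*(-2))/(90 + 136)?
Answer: -9117/113 ≈ -80.681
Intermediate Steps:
-81 + (-36*(-2))/(90 + 136) = -81 + 72/226 = -81 + 72*(1/226) = -81 + 36/113 = -9117/113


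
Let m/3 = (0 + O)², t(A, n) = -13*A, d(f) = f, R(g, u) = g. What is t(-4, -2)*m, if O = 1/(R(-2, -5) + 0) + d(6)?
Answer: 4719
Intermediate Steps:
O = 11/2 (O = 1/(-2 + 0) + 6 = 1/(-2) + 6 = -½ + 6 = 11/2 ≈ 5.5000)
m = 363/4 (m = 3*(0 + 11/2)² = 3*(11/2)² = 3*(121/4) = 363/4 ≈ 90.750)
t(-4, -2)*m = -13*(-4)*(363/4) = 52*(363/4) = 4719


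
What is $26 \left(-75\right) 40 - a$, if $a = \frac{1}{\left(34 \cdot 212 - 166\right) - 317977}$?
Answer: $- \frac{24252929999}{310935} \approx -78000.0$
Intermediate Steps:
$a = - \frac{1}{310935}$ ($a = \frac{1}{\left(7208 - 166\right) - 317977} = \frac{1}{7042 - 317977} = \frac{1}{-310935} = - \frac{1}{310935} \approx -3.2161 \cdot 10^{-6}$)
$26 \left(-75\right) 40 - a = 26 \left(-75\right) 40 - - \frac{1}{310935} = \left(-1950\right) 40 + \frac{1}{310935} = -78000 + \frac{1}{310935} = - \frac{24252929999}{310935}$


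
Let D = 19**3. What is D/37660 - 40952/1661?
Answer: -1530859521/62553260 ≈ -24.473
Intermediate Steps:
D = 6859
D/37660 - 40952/1661 = 6859/37660 - 40952/1661 = -1530859521/62553260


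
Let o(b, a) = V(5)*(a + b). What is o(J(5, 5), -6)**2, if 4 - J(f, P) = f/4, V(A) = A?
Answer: 4225/16 ≈ 264.06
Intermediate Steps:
J(f, P) = 4 - f/4
o(b, a) = 5*a + 5*b (o(b, a) = 5*(a + b) = 5*a + 5*b)
o(J(5, 5), -6)**2 = (5*(-6) + 5*(4 - 1/4*5))**2 = (-30 + 5*(4 - 5/4))**2 = (-30 + 5*(11/4))**2 = (-30 + 55/4)**2 = (-65/4)**2 = 4225/16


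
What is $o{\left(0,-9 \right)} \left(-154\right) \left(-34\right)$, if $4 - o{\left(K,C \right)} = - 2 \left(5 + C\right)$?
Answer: $-20944$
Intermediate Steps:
$o{\left(K,C \right)} = 14 + 2 C$ ($o{\left(K,C \right)} = 4 - - 2 \left(5 + C\right) = 4 - \left(-10 - 2 C\right) = 4 + \left(10 + 2 C\right) = 14 + 2 C$)
$o{\left(0,-9 \right)} \left(-154\right) \left(-34\right) = \left(14 + 2 \left(-9\right)\right) \left(-154\right) \left(-34\right) = \left(14 - 18\right) \left(-154\right) \left(-34\right) = \left(-4\right) \left(-154\right) \left(-34\right) = 616 \left(-34\right) = -20944$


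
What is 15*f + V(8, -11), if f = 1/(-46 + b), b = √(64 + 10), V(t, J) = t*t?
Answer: 64999/1021 - 15*√74/2042 ≈ 63.599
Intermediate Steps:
V(t, J) = t²
b = √74 ≈ 8.6023
f = 1/(-46 + √74) ≈ -0.026740
15*f + V(8, -11) = 15*(-23/1021 - √74/2042) + 8² = (-345/1021 - 15*√74/2042) + 64 = 64999/1021 - 15*√74/2042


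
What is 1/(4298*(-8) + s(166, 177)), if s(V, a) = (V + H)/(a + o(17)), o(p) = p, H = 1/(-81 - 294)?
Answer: -72750/2501373751 ≈ -2.9084e-5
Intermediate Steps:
H = -1/375 (H = 1/(-375) = -1/375 ≈ -0.0026667)
s(V, a) = (-1/375 + V)/(17 + a) (s(V, a) = (V - 1/375)/(a + 17) = (-1/375 + V)/(17 + a))
1/(4298*(-8) + s(166, 177)) = 1/(4298*(-8) + (-1/375 + 166)/(17 + 177)) = 1/(-34384 + (62249/375)/194) = 1/(-34384 + (1/194)*(62249/375)) = 1/(-34384 + 62249/72750) = 1/(-2501373751/72750) = -72750/2501373751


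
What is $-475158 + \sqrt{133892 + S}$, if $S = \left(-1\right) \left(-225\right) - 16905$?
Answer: $-475158 + 2 \sqrt{29303} \approx -4.7482 \cdot 10^{5}$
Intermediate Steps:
$S = -16680$ ($S = 225 - 16905 = -16680$)
$-475158 + \sqrt{133892 + S} = -475158 + \sqrt{133892 - 16680} = -475158 + \sqrt{117212} = -475158 + 2 \sqrt{29303}$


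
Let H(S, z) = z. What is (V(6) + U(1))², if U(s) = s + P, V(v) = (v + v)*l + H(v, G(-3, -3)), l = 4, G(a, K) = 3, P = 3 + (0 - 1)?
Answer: 2916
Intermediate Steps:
P = 2 (P = 3 - 1 = 2)
V(v) = 3 + 8*v (V(v) = (v + v)*4 + 3 = (2*v)*4 + 3 = 8*v + 3 = 3 + 8*v)
U(s) = 2 + s (U(s) = s + 2 = 2 + s)
(V(6) + U(1))² = ((3 + 8*6) + (2 + 1))² = ((3 + 48) + 3)² = (51 + 3)² = 54² = 2916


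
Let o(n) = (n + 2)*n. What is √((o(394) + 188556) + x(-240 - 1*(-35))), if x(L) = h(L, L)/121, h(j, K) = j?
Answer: 5*√1667759/11 ≈ 587.01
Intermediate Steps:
o(n) = n*(2 + n) (o(n) = (2 + n)*n = n*(2 + n))
x(L) = L/121
√((o(394) + 188556) + x(-240 - 1*(-35))) = √((394*(2 + 394) + 188556) + (-240 - 1*(-35))/121) = √((394*396 + 188556) + (-240 + 35)/121) = √((156024 + 188556) + (1/121)*(-205)) = √(344580 - 205/121) = √(41693975/121) = 5*√1667759/11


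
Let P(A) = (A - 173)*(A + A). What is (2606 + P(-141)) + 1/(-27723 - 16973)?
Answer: 4074219183/44696 ≈ 91154.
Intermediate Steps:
P(A) = 2*A*(-173 + A) (P(A) = (-173 + A)*(2*A) = 2*A*(-173 + A))
(2606 + P(-141)) + 1/(-27723 - 16973) = (2606 + 2*(-141)*(-173 - 141)) + 1/(-27723 - 16973) = (2606 + 2*(-141)*(-314)) + 1/(-44696) = (2606 + 88548) - 1/44696 = 91154 - 1/44696 = 4074219183/44696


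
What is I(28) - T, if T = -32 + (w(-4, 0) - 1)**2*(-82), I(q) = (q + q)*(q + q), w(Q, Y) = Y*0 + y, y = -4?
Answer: 5218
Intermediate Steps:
w(Q, Y) = -4 (w(Q, Y) = Y*0 - 4 = 0 - 4 = -4)
I(q) = 4*q**2 (I(q) = (2*q)*(2*q) = 4*q**2)
T = -2082 (T = -32 + (-4 - 1)**2*(-82) = -32 + (-5)**2*(-82) = -32 + 25*(-82) = -32 - 2050 = -2082)
I(28) - T = 4*28**2 - 1*(-2082) = 4*784 + 2082 = 3136 + 2082 = 5218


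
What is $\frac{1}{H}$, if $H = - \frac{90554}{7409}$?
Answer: $- \frac{7409}{90554} \approx -0.081819$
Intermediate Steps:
$H = - \frac{90554}{7409}$ ($H = \left(-90554\right) \frac{1}{7409} = - \frac{90554}{7409} \approx -12.222$)
$\frac{1}{H} = \frac{1}{- \frac{90554}{7409}} = - \frac{7409}{90554}$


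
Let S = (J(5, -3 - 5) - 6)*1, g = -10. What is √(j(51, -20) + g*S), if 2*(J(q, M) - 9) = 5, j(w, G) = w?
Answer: 2*I ≈ 2.0*I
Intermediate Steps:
J(q, M) = 23/2 (J(q, M) = 9 + (½)*5 = 9 + 5/2 = 23/2)
S = 11/2 (S = (23/2 - 6)*1 = (11/2)*1 = 11/2 ≈ 5.5000)
√(j(51, -20) + g*S) = √(51 - 10*11/2) = √(51 - 55) = √(-4) = 2*I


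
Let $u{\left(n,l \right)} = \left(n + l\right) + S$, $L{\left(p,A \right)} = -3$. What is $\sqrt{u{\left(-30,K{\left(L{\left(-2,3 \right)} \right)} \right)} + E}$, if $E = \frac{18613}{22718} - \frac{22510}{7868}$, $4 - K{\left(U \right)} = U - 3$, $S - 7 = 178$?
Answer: $\frac{\sqrt{81351495101307774}}{22343153} \approx 12.766$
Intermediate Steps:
$S = 185$ ($S = 7 + 178 = 185$)
$K{\left(U \right)} = 7 - U$ ($K{\left(U \right)} = 4 - \left(U - 3\right) = 4 - \left(-3 + U\right) = 7 - U$)
$u{\left(n,l \right)} = 185 + l + n$ ($u{\left(n,l \right)} = \left(n + l\right) + 185 = \left(l + n\right) + 185 = 185 + l + n$)
$E = - \frac{45616887}{22343153}$ ($E = 18613 \cdot \frac{1}{22718} - \frac{11255}{3934} = \frac{18613}{22718} - \frac{11255}{3934} = - \frac{45616887}{22343153} \approx -2.0416$)
$\sqrt{u{\left(-30,K{\left(L{\left(-2,3 \right)} \right)} \right)} + E} = \sqrt{\left(185 + \left(7 - -3\right) - 30\right) - \frac{45616887}{22343153}} = \sqrt{\left(185 + \left(7 + 3\right) - 30\right) - \frac{45616887}{22343153}} = \sqrt{\left(185 + 10 - 30\right) - \frac{45616887}{22343153}} = \sqrt{165 - \frac{45616887}{22343153}} = \sqrt{\frac{3641003358}{22343153}} = \frac{\sqrt{81351495101307774}}{22343153}$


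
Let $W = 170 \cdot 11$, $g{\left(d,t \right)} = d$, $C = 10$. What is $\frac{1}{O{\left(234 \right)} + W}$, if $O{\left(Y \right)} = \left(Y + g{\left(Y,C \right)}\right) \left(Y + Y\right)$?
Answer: $\frac{1}{220894} \approx 4.5271 \cdot 10^{-6}$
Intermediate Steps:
$W = 1870$
$O{\left(Y \right)} = 4 Y^{2}$ ($O{\left(Y \right)} = \left(Y + Y\right) \left(Y + Y\right) = 2 Y 2 Y = 4 Y^{2}$)
$\frac{1}{O{\left(234 \right)} + W} = \frac{1}{4 \cdot 234^{2} + 1870} = \frac{1}{4 \cdot 54756 + 1870} = \frac{1}{219024 + 1870} = \frac{1}{220894}$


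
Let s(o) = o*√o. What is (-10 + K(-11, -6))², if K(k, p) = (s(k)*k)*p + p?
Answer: -5797580 + 23232*I*√11 ≈ -5.7976e+6 + 77052.0*I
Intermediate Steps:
s(o) = o^(3/2)
K(k, p) = p + p*k^(5/2) (K(k, p) = (k^(3/2)*k)*p + p = k^(5/2)*p + p = p*k^(5/2) + p = p + p*k^(5/2))
(-10 + K(-11, -6))² = (-10 - 6*(1 + (-11)^(5/2)))² = (-10 - 6*(1 + 121*I*√11))² = (-10 + (-6 - 726*I*√11))² = (-16 - 726*I*√11)²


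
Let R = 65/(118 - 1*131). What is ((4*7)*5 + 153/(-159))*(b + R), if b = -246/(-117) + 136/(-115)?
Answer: -134845331/237705 ≈ -567.28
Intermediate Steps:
R = -5 (R = 65/(118 - 131) = 65/(-13) = 65*(-1/13) = -5)
b = 4126/4485 (b = -246*(-1/117) + 136*(-1/115) = 82/39 - 136/115 = 4126/4485 ≈ 0.91996)
((4*7)*5 + 153/(-159))*(b + R) = ((4*7)*5 + 153/(-159))*(4126/4485 - 5) = (28*5 + 153*(-1/159))*(-18299/4485) = (140 - 51/53)*(-18299/4485) = (7369/53)*(-18299/4485) = -134845331/237705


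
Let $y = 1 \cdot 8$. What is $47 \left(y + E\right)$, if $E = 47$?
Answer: $2585$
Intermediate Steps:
$y = 8$
$47 \left(y + E\right) = 47 \left(8 + 47\right) = 47 \cdot 55 = 2585$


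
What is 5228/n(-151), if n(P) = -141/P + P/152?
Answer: -119993056/1369 ≈ -87650.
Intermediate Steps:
n(P) = -141/P + P/152 (n(P) = -141/P + P*(1/152) = -141/P + P/152)
5228/n(-151) = 5228/(-141/(-151) + (1/152)*(-151)) = 5228/(-141*(-1/151) - 151/152) = 5228/(141/151 - 151/152) = 5228/(-1369/22952) = 5228*(-22952/1369) = -119993056/1369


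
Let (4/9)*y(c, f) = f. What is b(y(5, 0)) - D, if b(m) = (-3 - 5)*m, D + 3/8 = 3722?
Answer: -29773/8 ≈ -3721.6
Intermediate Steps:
D = 29773/8 (D = -3/8 + 3722 = 29773/8 ≈ 3721.6)
y(c, f) = 9*f/4
b(m) = -8*m
b(y(5, 0)) - D = -18*0 - 1*29773/8 = -8*0 - 29773/8 = 0 - 29773/8 = -29773/8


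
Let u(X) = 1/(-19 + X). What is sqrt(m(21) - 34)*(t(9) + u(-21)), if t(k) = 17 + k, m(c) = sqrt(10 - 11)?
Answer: 1039*sqrt(-34 + I)/40 ≈ 2.2271 + 151.48*I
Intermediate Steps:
m(c) = I (m(c) = sqrt(-1) = I)
sqrt(m(21) - 34)*(t(9) + u(-21)) = sqrt(I - 34)*((17 + 9) + 1/(-19 - 21)) = sqrt(-34 + I)*(26 + 1/(-40)) = sqrt(-34 + I)*(26 - 1/40) = sqrt(-34 + I)*(1039/40) = 1039*sqrt(-34 + I)/40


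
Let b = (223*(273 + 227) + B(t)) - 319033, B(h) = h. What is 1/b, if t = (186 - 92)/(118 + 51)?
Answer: -169/35072983 ≈ -4.8185e-6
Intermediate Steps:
t = 94/169 ≈ 0.55621
b = -35072983/169 (b = (223*(273 + 227) + 94/169) - 319033 = (223*500 + 94/169) - 319033 = (111500 + 94/169) - 319033 = 18843594/169 - 319033 = -35072983/169 ≈ -2.0753e+5)
1/b = 1/(-35072983/169) = -169/35072983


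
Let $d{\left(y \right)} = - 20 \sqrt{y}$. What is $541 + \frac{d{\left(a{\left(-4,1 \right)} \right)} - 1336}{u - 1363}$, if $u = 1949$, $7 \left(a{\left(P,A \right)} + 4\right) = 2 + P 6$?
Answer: $\frac{157845}{293} - \frac{50 i \sqrt{14}}{2051} \approx 538.72 - 0.091215 i$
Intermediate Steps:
$a{\left(P,A \right)} = - \frac{26}{7} + \frac{6 P}{7}$ ($a{\left(P,A \right)} = -4 + \frac{2 + P 6}{7} = -4 + \frac{2 + 6 P}{7} = -4 + \left(\frac{2}{7} + \frac{6 P}{7}\right) = - \frac{26}{7} + \frac{6 P}{7}$)
$541 + \frac{d{\left(a{\left(-4,1 \right)} \right)} - 1336}{u - 1363} = 541 + \frac{- 20 \sqrt{- \frac{26}{7} + \frac{6}{7} \left(-4\right)} - 1336}{1949 - 1363} = 541 + \frac{- 20 \sqrt{- \frac{26}{7} - \frac{24}{7}} - 1336}{586} = 541 + \left(- 20 \sqrt{- \frac{50}{7}} - 1336\right) \frac{1}{586} = 541 + \left(- 20 \frac{5 i \sqrt{14}}{7} - 1336\right) \frac{1}{586} = 541 + \left(- \frac{100 i \sqrt{14}}{7} - 1336\right) \frac{1}{586} = 541 + \left(-1336 - \frac{100 i \sqrt{14}}{7}\right) \frac{1}{586} = 541 - \left(\frac{668}{293} + \frac{50 i \sqrt{14}}{2051}\right) = \frac{157845}{293} - \frac{50 i \sqrt{14}}{2051}$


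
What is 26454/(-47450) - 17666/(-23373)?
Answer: 109971179/554524425 ≈ 0.19832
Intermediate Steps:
26454/(-47450) - 17666/(-23373) = 26454*(-1/47450) - 17666*(-1/23373) = -13227/23725 + 17666/23373 = 109971179/554524425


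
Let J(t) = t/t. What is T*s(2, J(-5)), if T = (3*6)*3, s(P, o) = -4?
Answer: -216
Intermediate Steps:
J(t) = 1
T = 54 (T = 18*3 = 54)
T*s(2, J(-5)) = 54*(-4) = -216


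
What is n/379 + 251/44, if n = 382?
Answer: 111937/16676 ≈ 6.7125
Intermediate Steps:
n/379 + 251/44 = 382/379 + 251/44 = 111937/16676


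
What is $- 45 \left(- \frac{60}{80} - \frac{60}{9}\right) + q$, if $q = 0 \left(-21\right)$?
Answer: $\frac{1335}{4} \approx 333.75$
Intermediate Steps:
$q = 0$
$- 45 \left(- \frac{60}{80} - \frac{60}{9}\right) + q = - 45 \left(- \frac{60}{80} - \frac{60}{9}\right) + 0 = - 45 \left(\left(-60\right) \frac{1}{80} - \frac{20}{3}\right) + 0 = - 45 \left(- \frac{3}{4} - \frac{20}{3}\right) + 0 = \left(-45\right) \left(- \frac{89}{12}\right) + 0 = \frac{1335}{4} + 0 = \frac{1335}{4}$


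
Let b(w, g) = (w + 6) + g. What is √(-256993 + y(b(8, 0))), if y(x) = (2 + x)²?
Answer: I*√256737 ≈ 506.69*I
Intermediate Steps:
b(w, g) = 6 + g + w (b(w, g) = (6 + w) + g = 6 + g + w)
√(-256993 + y(b(8, 0))) = √(-256993 + (2 + (6 + 0 + 8))²) = √(-256993 + (2 + 14)²) = √(-256993 + 16²) = √(-256993 + 256) = √(-256737) = I*√256737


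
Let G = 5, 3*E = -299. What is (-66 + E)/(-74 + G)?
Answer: 497/207 ≈ 2.4010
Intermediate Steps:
E = -299/3 (E = (⅓)*(-299) = -299/3 ≈ -99.667)
(-66 + E)/(-74 + G) = (-66 - 299/3)/(-74 + 5) = -497/3/(-69) = -497/3*(-1/69) = 497/207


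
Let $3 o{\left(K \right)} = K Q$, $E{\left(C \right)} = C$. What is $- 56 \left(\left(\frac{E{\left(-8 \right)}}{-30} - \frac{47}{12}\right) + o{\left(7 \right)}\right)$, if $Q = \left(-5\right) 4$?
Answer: $\frac{42266}{15} \approx 2817.7$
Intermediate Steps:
$Q = -20$
$o{\left(K \right)} = - \frac{20 K}{3}$ ($o{\left(K \right)} = \frac{K \left(-20\right)}{3} = \frac{\left(-20\right) K}{3} = - \frac{20 K}{3}$)
$- 56 \left(\left(\frac{E{\left(-8 \right)}}{-30} - \frac{47}{12}\right) + o{\left(7 \right)}\right) = - 56 \left(\left(- \frac{8}{-30} - \frac{47}{12}\right) - \frac{140}{3}\right) = - 56 \left(\left(\left(-8\right) \left(- \frac{1}{30}\right) - \frac{47}{12}\right) - \frac{140}{3}\right) = - 56 \left(\left(\frac{4}{15} - \frac{47}{12}\right) - \frac{140}{3}\right) = - 56 \left(- \frac{73}{20} - \frac{140}{3}\right) = \left(-56\right) \left(- \frac{3019}{60}\right) = \frac{42266}{15}$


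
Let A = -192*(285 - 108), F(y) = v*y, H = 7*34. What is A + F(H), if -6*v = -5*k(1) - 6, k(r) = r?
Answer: -100643/3 ≈ -33548.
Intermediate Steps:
H = 238
v = 11/6 (v = -(-5*1 - 6)/6 = -(-5 - 6)/6 = -1/6*(-11) = 11/6 ≈ 1.8333)
F(y) = 11*y/6
A = -33984 (A = -192*177 = -33984)
A + F(H) = -33984 + (11/6)*238 = -33984 + 1309/3 = -100643/3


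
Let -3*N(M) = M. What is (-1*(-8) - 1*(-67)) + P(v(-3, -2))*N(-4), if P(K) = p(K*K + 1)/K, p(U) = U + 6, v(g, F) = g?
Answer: 611/9 ≈ 67.889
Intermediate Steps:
N(M) = -M/3
p(U) = 6 + U
P(K) = (7 + K²)/K (P(K) = (6 + (K*K + 1))/K = (6 + (K² + 1))/K = (6 + (1 + K²))/K = (7 + K²)/K)
(-1*(-8) - 1*(-67)) + P(v(-3, -2))*N(-4) = (-1*(-8) - 1*(-67)) + (-3 + 7/(-3))*(-⅓*(-4)) = (8 + 67) + (-3 + 7*(-⅓))*(4/3) = 75 + (-3 - 7/3)*(4/3) = 75 - 16/3*4/3 = 75 - 64/9 = 611/9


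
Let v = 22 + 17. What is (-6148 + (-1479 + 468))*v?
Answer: -279201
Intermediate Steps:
v = 39
(-6148 + (-1479 + 468))*v = (-6148 + (-1479 + 468))*39 = (-6148 - 1011)*39 = -7159*39 = -279201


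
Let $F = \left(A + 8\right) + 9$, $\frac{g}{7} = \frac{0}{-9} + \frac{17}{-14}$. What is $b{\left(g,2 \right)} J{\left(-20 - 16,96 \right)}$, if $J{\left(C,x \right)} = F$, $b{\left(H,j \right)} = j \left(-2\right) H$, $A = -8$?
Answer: $306$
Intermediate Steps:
$g = - \frac{17}{2}$ ($g = 7 \left(\frac{0}{-9} + \frac{17}{-14}\right) = 7 \left(0 \left(- \frac{1}{9}\right) + 17 \left(- \frac{1}{14}\right)\right) = 7 \left(0 - \frac{17}{14}\right) = 7 \left(- \frac{17}{14}\right) = - \frac{17}{2} \approx -8.5$)
$b{\left(H,j \right)} = - 2 H j$ ($b{\left(H,j \right)} = - 2 j H = - 2 H j$)
$F = 9$ ($F = \left(-8 + 8\right) + 9 = 0 + 9 = 9$)
$J{\left(C,x \right)} = 9$
$b{\left(g,2 \right)} J{\left(-20 - 16,96 \right)} = \left(-2\right) \left(- \frac{17}{2}\right) 2 \cdot 9 = 34 \cdot 9 = 306$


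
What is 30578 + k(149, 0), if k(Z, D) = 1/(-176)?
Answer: 5381727/176 ≈ 30578.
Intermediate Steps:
k(Z, D) = -1/176
30578 + k(149, 0) = 30578 - 1/176 = 5381727/176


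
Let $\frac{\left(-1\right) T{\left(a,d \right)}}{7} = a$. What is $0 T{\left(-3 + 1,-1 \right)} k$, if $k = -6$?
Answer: $0$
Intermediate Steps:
$T{\left(a,d \right)} = - 7 a$
$0 T{\left(-3 + 1,-1 \right)} k = 0 \left(- 7 \left(-3 + 1\right)\right) \left(-6\right) = 0 \left(\left(-7\right) \left(-2\right)\right) \left(-6\right) = 0 \cdot 14 \left(-6\right) = 0 \left(-6\right) = 0$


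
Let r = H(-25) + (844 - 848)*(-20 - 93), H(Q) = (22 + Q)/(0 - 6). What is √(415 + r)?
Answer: √3470/2 ≈ 29.453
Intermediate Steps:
H(Q) = -11/3 - Q/6 (H(Q) = (22 + Q)/(-6) = (22 + Q)*(-⅙) = -11/3 - Q/6)
r = 905/2 (r = (-11/3 - ⅙*(-25)) + (844 - 848)*(-20 - 93) = (-11/3 + 25/6) - 4*(-113) = ½ + 452 = 905/2 ≈ 452.50)
√(415 + r) = √(415 + 905/2) = √(1735/2) = √3470/2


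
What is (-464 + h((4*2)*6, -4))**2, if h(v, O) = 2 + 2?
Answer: 211600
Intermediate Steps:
h(v, O) = 4
(-464 + h((4*2)*6, -4))**2 = (-464 + 4)**2 = (-460)**2 = 211600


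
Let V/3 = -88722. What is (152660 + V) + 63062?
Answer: -50444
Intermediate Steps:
V = -266166 (V = 3*(-88722) = -266166)
(152660 + V) + 63062 = (152660 - 266166) + 63062 = -113506 + 63062 = -50444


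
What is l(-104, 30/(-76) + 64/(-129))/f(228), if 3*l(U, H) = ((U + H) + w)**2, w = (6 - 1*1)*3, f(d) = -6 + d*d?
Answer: 194168016025/3747032270136 ≈ 0.051819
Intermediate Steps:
f(d) = -6 + d**2
w = 15 (w = (6 - 1)*3 = 5*3 = 15)
l(U, H) = (15 + H + U)**2/3 (l(U, H) = ((U + H) + 15)**2/3 = ((H + U) + 15)**2/3 = (15 + H + U)**2/3)
l(-104, 30/(-76) + 64/(-129))/f(228) = ((15 + (30/(-76) + 64/(-129)) - 104)**2/3)/(-6 + 228**2) = ((15 + (30*(-1/76) + 64*(-1/129)) - 104)**2/3)/(-6 + 51984) = ((15 + (-15/38 - 64/129) - 104)**2/3)/51978 = ((15 - 4367/4902 - 104)**2/3)*(1/51978) = ((-440645/4902)**2/3)*(1/51978) = ((1/3)*(194168016025/24029604))*(1/51978) = (194168016025/72088812)*(1/51978) = 194168016025/3747032270136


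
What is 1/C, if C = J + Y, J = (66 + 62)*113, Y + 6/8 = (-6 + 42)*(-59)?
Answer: 4/49357 ≈ 8.1042e-5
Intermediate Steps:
Y = -8499/4 (Y = -3/4 + (-6 + 42)*(-59) = -3/4 + 36*(-59) = -3/4 - 2124 = -8499/4 ≈ -2124.8)
J = 14464 (J = 128*113 = 14464)
C = 49357/4 (C = 14464 - 8499/4 = 49357/4 ≈ 12339.)
1/C = 1/(49357/4) = 4/49357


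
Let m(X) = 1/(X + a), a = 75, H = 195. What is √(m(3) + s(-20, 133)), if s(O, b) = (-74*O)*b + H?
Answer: 17*√4147962/78 ≈ 443.89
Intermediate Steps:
s(O, b) = 195 - 74*O*b (s(O, b) = (-74*O)*b + 195 = -74*O*b + 195 = 195 - 74*O*b)
m(X) = 1/(75 + X) (m(X) = 1/(X + 75) = 1/(75 + X))
√(m(3) + s(-20, 133)) = √(1/(75 + 3) + (195 - 74*(-20)*133)) = √(1/78 + (195 + 196840)) = √(1/78 + 197035) = √(15368731/78) = 17*√4147962/78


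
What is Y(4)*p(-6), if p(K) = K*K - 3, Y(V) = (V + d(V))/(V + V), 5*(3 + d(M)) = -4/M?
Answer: 33/10 ≈ 3.3000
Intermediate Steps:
d(M) = -3 - 4/(5*M) (d(M) = -3 + (-4/M)/5 = -3 - 4/(5*M))
Y(V) = (-3 + V - 4/(5*V))/(2*V) (Y(V) = (V + (-3 - 4/(5*V)))/(V + V) = (-3 + V - 4/(5*V))/((2*V)) = (-3 + V - 4/(5*V))*(1/(2*V)) = (-3 + V - 4/(5*V))/(2*V))
p(K) = -3 + K² (p(K) = K² - 3 = -3 + K²)
Y(4)*p(-6) = ((⅒)*(-4 - 5*4*(3 - 1*4))/4²)*(-3 + (-6)²) = ((⅒)*(1/16)*(-4 - 5*4*(3 - 4)))*(-3 + 36) = ((⅒)*(1/16)*(-4 - 5*4*(-1)))*33 = ((⅒)*(1/16)*(-4 + 20))*33 = ((⅒)*(1/16)*16)*33 = (⅒)*33 = 33/10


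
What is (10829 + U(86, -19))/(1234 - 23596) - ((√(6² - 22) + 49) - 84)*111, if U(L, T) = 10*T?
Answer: 86865731/22362 - 111*√14 ≈ 3469.2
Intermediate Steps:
(10829 + U(86, -19))/(1234 - 23596) - ((√(6² - 22) + 49) - 84)*111 = (10829 + 10*(-19))/(1234 - 23596) - ((√(6² - 22) + 49) - 84)*111 = (10829 - 190)/(-22362) - ((√(36 - 22) + 49) - 84)*111 = 10639*(-1/22362) - ((√14 + 49) - 84)*111 = -10639/22362 - ((49 + √14) - 84)*111 = -10639/22362 - (-35 + √14)*111 = -10639/22362 - (-3885 + 111*√14) = -10639/22362 + (3885 - 111*√14) = 86865731/22362 - 111*√14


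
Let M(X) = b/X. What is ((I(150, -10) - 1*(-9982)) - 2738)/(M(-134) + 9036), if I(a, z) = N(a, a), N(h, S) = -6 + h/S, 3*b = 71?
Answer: 153162/191179 ≈ 0.80114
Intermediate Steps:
b = 71/3 (b = (1/3)*71 = 71/3 ≈ 23.667)
M(X) = 71/(3*X)
I(a, z) = -5 (I(a, z) = -6 + a/a = -6 + 1 = -5)
((I(150, -10) - 1*(-9982)) - 2738)/(M(-134) + 9036) = ((-5 - 1*(-9982)) - 2738)/((71/3)/(-134) + 9036) = ((-5 + 9982) - 2738)/((71/3)*(-1/134) + 9036) = (9977 - 2738)/(-71/402 + 9036) = 7239/(3632401/402) = 7239*(402/3632401) = 153162/191179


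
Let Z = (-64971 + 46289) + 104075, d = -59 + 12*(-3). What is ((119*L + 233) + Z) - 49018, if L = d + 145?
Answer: 42558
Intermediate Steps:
d = -95 (d = -59 - 36 = -95)
L = 50 (L = -95 + 145 = 50)
Z = 85393 (Z = -18682 + 104075 = 85393)
((119*L + 233) + Z) - 49018 = ((119*50 + 233) + 85393) - 49018 = ((5950 + 233) + 85393) - 49018 = (6183 + 85393) - 49018 = 91576 - 49018 = 42558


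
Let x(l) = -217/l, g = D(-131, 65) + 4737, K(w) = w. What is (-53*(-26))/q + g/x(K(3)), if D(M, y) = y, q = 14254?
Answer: -14646007/220937 ≈ -66.290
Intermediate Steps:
g = 4802 (g = 65 + 4737 = 4802)
(-53*(-26))/q + g/x(K(3)) = -53*(-26)/14254 + 4802/((-217/3)) = 1378*(1/14254) + 4802/((-217*⅓)) = 689/7127 + 4802/(-217/3) = 689/7127 + 4802*(-3/217) = 689/7127 - 2058/31 = -14646007/220937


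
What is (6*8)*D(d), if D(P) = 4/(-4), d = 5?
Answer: -48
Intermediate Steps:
D(P) = -1 (D(P) = 4*(-1/4) = -1)
(6*8)*D(d) = (6*8)*(-1) = 48*(-1) = -48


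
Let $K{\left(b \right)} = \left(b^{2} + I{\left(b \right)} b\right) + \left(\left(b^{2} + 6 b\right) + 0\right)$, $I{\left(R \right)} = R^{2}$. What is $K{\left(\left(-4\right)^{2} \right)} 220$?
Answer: $1034880$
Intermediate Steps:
$K{\left(b \right)} = b^{3} + 2 b^{2} + 6 b$ ($K{\left(b \right)} = \left(b^{2} + b^{2} b\right) + \left(\left(b^{2} + 6 b\right) + 0\right) = \left(b^{2} + b^{3}\right) + \left(b^{2} + 6 b\right) = b^{3} + 2 b^{2} + 6 b$)
$K{\left(\left(-4\right)^{2} \right)} 220 = \left(-4\right)^{2} \left(6 + \left(\left(-4\right)^{2}\right)^{2} + 2 \left(-4\right)^{2}\right) 220 = 16 \left(6 + 16^{2} + 2 \cdot 16\right) 220 = 16 \left(6 + 256 + 32\right) 220 = 16 \cdot 294 \cdot 220 = 4704 \cdot 220 = 1034880$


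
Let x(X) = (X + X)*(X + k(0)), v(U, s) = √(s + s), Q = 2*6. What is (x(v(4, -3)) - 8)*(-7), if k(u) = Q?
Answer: 140 - 168*I*√6 ≈ 140.0 - 411.51*I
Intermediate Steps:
Q = 12
k(u) = 12
v(U, s) = √2*√s (v(U, s) = √(2*s) = √2*√s)
x(X) = 2*X*(12 + X) (x(X) = (X + X)*(X + 12) = (2*X)*(12 + X) = 2*X*(12 + X))
(x(v(4, -3)) - 8)*(-7) = (2*(√2*√(-3))*(12 + √2*√(-3)) - 8)*(-7) = (2*(√2*(I*√3))*(12 + √2*(I*√3)) - 8)*(-7) = (2*(I*√6)*(12 + I*√6) - 8)*(-7) = (2*I*√6*(12 + I*√6) - 8)*(-7) = (-8 + 2*I*√6*(12 + I*√6))*(-7) = 56 - 14*I*√6*(12 + I*√6)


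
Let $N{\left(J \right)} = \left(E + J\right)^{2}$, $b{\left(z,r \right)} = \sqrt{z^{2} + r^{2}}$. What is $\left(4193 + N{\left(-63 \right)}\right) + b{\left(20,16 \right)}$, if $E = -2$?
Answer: $8418 + 4 \sqrt{41} \approx 8443.6$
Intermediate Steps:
$b{\left(z,r \right)} = \sqrt{r^{2} + z^{2}}$
$N{\left(J \right)} = \left(-2 + J\right)^{2}$
$\left(4193 + N{\left(-63 \right)}\right) + b{\left(20,16 \right)} = \left(4193 + \left(-2 - 63\right)^{2}\right) + \sqrt{16^{2} + 20^{2}} = \left(4193 + \left(-65\right)^{2}\right) + \sqrt{256 + 400} = \left(4193 + 4225\right) + \sqrt{656} = 8418 + 4 \sqrt{41}$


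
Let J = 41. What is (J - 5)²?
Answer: 1296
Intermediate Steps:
(J - 5)² = (41 - 5)² = 36² = 1296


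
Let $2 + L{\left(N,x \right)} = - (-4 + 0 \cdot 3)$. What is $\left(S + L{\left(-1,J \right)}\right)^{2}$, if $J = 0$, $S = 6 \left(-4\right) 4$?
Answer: $8836$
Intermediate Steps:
$S = -96$ ($S = \left(-24\right) 4 = -96$)
$L{\left(N,x \right)} = 2$ ($L{\left(N,x \right)} = -2 - \left(-4 + 0 \cdot 3\right) = -2 - \left(-4 + 0\right) = -2 - -4 = -2 + 4 = 2$)
$\left(S + L{\left(-1,J \right)}\right)^{2} = \left(-96 + 2\right)^{2} = \left(-94\right)^{2} = 8836$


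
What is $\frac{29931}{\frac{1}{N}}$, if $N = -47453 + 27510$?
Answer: $-596913933$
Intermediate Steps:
$N = -19943$
$\frac{29931}{\frac{1}{N}} = \frac{29931}{\frac{1}{-19943}} = \frac{29931}{- \frac{1}{19943}} = 29931 \left(-19943\right) = -596913933$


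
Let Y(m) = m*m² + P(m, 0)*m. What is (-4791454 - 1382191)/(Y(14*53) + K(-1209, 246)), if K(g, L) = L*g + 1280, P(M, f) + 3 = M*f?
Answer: -6173645/408220128 ≈ -0.015123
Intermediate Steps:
P(M, f) = -3 + M*f
K(g, L) = 1280 + L*g
Y(m) = m³ - 3*m (Y(m) = m*m² + (-3 + m*0)*m = m³ + (-3 + 0)*m = m³ - 3*m)
(-4791454 - 1382191)/(Y(14*53) + K(-1209, 246)) = (-4791454 - 1382191)/((14*53)*(-3 + (14*53)²) + (1280 + 246*(-1209))) = -6173645/(742*(-3 + 742²) + (1280 - 297414)) = -6173645/(742*(-3 + 550564) - 296134) = -6173645/(742*550561 - 296134) = -6173645/(408516262 - 296134) = -6173645/408220128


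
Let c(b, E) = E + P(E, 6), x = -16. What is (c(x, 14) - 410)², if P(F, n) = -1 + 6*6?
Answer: 130321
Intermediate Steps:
P(F, n) = 35 (P(F, n) = -1 + 36 = 35)
c(b, E) = 35 + E (c(b, E) = E + 35 = 35 + E)
(c(x, 14) - 410)² = ((35 + 14) - 410)² = (49 - 410)² = (-361)² = 130321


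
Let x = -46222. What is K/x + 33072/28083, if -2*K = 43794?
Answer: 64957195/39334922 ≈ 1.6514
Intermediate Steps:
K = -21897 (K = -½*43794 = -21897)
K/x + 33072/28083 = -21897/(-46222) + 33072/28083 = -21897*(-1/46222) + 33072*(1/28083) = 21897/46222 + 11024/9361 = 64957195/39334922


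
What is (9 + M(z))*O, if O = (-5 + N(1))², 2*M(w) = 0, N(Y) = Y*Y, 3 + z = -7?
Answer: 144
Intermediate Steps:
z = -10 (z = -3 - 7 = -10)
N(Y) = Y²
M(w) = 0 (M(w) = (½)*0 = 0)
O = 16 (O = (-5 + 1²)² = (-5 + 1)² = (-4)² = 16)
(9 + M(z))*O = (9 + 0)*16 = 9*16 = 144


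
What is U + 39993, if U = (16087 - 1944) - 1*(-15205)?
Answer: 69341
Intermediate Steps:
U = 29348 (U = 14143 + 15205 = 29348)
U + 39993 = 29348 + 39993 = 69341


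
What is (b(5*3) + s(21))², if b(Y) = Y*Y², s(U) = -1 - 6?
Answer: 11343424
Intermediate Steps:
s(U) = -7
b(Y) = Y³
(b(5*3) + s(21))² = ((5*3)³ - 7)² = (15³ - 7)² = (3375 - 7)² = 3368² = 11343424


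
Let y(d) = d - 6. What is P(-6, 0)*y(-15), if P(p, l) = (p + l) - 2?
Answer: 168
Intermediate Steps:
y(d) = -6 + d
P(p, l) = -2 + l + p (P(p, l) = (l + p) - 2 = -2 + l + p)
P(-6, 0)*y(-15) = (-2 + 0 - 6)*(-6 - 15) = -8*(-21) = 168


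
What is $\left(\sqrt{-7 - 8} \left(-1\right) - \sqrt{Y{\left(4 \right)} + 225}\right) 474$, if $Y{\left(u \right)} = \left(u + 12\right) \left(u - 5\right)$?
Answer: $- 474 \sqrt{209} - 474 i \sqrt{15} \approx -6852.5 - 1835.8 i$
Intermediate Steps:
$Y{\left(u \right)} = \left(-5 + u\right) \left(12 + u\right)$ ($Y{\left(u \right)} = \left(12 + u\right) \left(-5 + u\right) = \left(-5 + u\right) \left(12 + u\right)$)
$\left(\sqrt{-7 - 8} \left(-1\right) - \sqrt{Y{\left(4 \right)} + 225}\right) 474 = \left(\sqrt{-7 - 8} \left(-1\right) - \sqrt{\left(-60 + 4^{2} + 7 \cdot 4\right) + 225}\right) 474 = \left(\sqrt{-15} \left(-1\right) - \sqrt{\left(-60 + 16 + 28\right) + 225}\right) 474 = \left(i \sqrt{15} \left(-1\right) - \sqrt{-16 + 225}\right) 474 = \left(- i \sqrt{15} - \sqrt{209}\right) 474 = \left(- \sqrt{209} - i \sqrt{15}\right) 474 = - 474 \sqrt{209} - 474 i \sqrt{15}$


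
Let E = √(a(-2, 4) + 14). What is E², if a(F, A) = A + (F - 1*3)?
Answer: 13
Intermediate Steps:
a(F, A) = -3 + A + F (a(F, A) = A + (F - 3) = A + (-3 + F) = -3 + A + F)
E = √13 (E = √((-3 + 4 - 2) + 14) = √(-1 + 14) = √13 ≈ 3.6056)
E² = (√13)² = 13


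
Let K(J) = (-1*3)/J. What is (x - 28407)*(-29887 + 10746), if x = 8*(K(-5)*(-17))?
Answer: 2726501463/5 ≈ 5.4530e+8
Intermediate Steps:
K(J) = -3/J
x = -408/5 (x = 8*(-3/(-5)*(-17)) = 8*(-3*(-1/5)*(-17)) = 8*((3/5)*(-17)) = 8*(-51/5) = -408/5 ≈ -81.600)
(x - 28407)*(-29887 + 10746) = (-408/5 - 28407)*(-29887 + 10746) = -142443/5*(-19141) = 2726501463/5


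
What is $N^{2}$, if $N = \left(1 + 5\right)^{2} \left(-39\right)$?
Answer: $1971216$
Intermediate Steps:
$N = -1404$ ($N = 6^{2} \left(-39\right) = 36 \left(-39\right) = -1404$)
$N^{2} = \left(-1404\right)^{2} = 1971216$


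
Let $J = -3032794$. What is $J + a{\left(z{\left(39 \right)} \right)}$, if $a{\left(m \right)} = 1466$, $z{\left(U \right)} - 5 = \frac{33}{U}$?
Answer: $-3031328$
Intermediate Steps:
$z{\left(U \right)} = 5 + \frac{33}{U}$
$J + a{\left(z{\left(39 \right)} \right)} = -3032794 + 1466 = -3031328$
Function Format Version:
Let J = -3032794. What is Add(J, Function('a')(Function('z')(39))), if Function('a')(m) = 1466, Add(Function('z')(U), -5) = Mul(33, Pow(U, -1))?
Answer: -3031328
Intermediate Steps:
Function('z')(U) = Add(5, Mul(33, Pow(U, -1)))
Add(J, Function('a')(Function('z')(39))) = Add(-3032794, 1466) = -3031328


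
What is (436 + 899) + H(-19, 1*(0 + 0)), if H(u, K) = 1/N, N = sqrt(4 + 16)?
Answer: 1335 + sqrt(5)/10 ≈ 1335.2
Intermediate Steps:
N = 2*sqrt(5) (N = sqrt(20) = 2*sqrt(5) ≈ 4.4721)
H(u, K) = sqrt(5)/10 (H(u, K) = 1/(2*sqrt(5)) = sqrt(5)/10)
(436 + 899) + H(-19, 1*(0 + 0)) = (436 + 899) + sqrt(5)/10 = 1335 + sqrt(5)/10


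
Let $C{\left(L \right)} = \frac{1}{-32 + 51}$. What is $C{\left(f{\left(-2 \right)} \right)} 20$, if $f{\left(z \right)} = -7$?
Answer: $\frac{20}{19} \approx 1.0526$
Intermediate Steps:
$C{\left(L \right)} = \frac{1}{19}$
$C{\left(f{\left(-2 \right)} \right)} 20 = \frac{1}{19} \cdot 20 = \frac{20}{19}$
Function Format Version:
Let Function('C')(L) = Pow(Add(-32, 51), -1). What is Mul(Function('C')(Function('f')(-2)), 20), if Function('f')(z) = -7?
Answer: Rational(20, 19) ≈ 1.0526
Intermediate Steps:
Function('C')(L) = Rational(1, 19) (Function('C')(L) = Pow(19, -1) = Rational(1, 19))
Mul(Function('C')(Function('f')(-2)), 20) = Mul(Rational(1, 19), 20) = Rational(20, 19)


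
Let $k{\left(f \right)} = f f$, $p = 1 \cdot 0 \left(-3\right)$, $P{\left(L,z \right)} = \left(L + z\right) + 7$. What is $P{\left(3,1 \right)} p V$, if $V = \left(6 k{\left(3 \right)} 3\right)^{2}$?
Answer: $0$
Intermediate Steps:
$P{\left(L,z \right)} = 7 + L + z$
$p = 0$ ($p = 0 \left(-3\right) = 0$)
$k{\left(f \right)} = f^{2}$
$V = 26244$ ($V = \left(6 \cdot 3^{2} \cdot 3\right)^{2} = \left(6 \cdot 9 \cdot 3\right)^{2} = \left(54 \cdot 3\right)^{2} = 162^{2} = 26244$)
$P{\left(3,1 \right)} p V = \left(7 + 3 + 1\right) 0 \cdot 26244 = 11 \cdot 0 \cdot 26244 = 0 \cdot 26244 = 0$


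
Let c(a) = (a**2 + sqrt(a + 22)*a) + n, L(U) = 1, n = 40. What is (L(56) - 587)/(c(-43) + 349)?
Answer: -437156/1682491 - 25198*I*sqrt(21)/5047473 ≈ -0.25983 - 0.022877*I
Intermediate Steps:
c(a) = 40 + a**2 + a*sqrt(22 + a) (c(a) = (a**2 + sqrt(a + 22)*a) + 40 = (a**2 + sqrt(22 + a)*a) + 40 = (a**2 + a*sqrt(22 + a)) + 40 = 40 + a**2 + a*sqrt(22 + a))
(L(56) - 587)/(c(-43) + 349) = (1 - 587)/((40 + (-43)**2 - 43*sqrt(22 - 43)) + 349) = -586/((40 + 1849 - 43*I*sqrt(21)) + 349) = -586/((1889 - 43*I*sqrt(21)) + 349) = -586/(2238 - 43*I*sqrt(21))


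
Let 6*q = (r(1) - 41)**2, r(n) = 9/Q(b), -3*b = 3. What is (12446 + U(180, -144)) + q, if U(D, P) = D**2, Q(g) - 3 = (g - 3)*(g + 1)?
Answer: 135260/3 ≈ 45087.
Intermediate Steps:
b = -1 (b = -1/3*3 = -1)
Q(g) = 3 + (1 + g)*(-3 + g) (Q(g) = 3 + (g - 3)*(g + 1) = 3 + (-3 + g)*(1 + g) = 3 + (1 + g)*(-3 + g))
r(n) = 3 (r(n) = 9/((-(-2 - 1))) = 9/((-1*(-3))) = 9/3 = 9*(1/3) = 3)
q = 722/3 (q = (3 - 41)**2/6 = (1/6)*(-38)**2 = (1/6)*1444 = 722/3 ≈ 240.67)
(12446 + U(180, -144)) + q = (12446 + 180**2) + 722/3 = (12446 + 32400) + 722/3 = 44846 + 722/3 = 135260/3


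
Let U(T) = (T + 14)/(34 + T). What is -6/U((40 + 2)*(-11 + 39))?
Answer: -726/119 ≈ -6.1008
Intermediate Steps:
U(T) = (14 + T)/(34 + T)
-6/U((40 + 2)*(-11 + 39)) = -6*(34 + (40 + 2)*(-11 + 39))/(14 + (40 + 2)*(-11 + 39)) = -6*(34 + 42*28)/(14 + 42*28) = -6*(34 + 1176)/(14 + 1176) = -6/(1190/1210) = -6/((1/1210)*1190) = -6/119/121 = -6*121/119 = -726/119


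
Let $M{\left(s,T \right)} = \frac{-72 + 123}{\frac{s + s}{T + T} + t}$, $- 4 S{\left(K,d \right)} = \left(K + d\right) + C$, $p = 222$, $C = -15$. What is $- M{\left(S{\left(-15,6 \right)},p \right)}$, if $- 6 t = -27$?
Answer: $- \frac{3774}{335} \approx -11.266$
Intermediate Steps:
$t = \frac{9}{2}$ ($t = \left(- \frac{1}{6}\right) \left(-27\right) = \frac{9}{2} \approx 4.5$)
$S{\left(K,d \right)} = \frac{15}{4} - \frac{K}{4} - \frac{d}{4}$ ($S{\left(K,d \right)} = - \frac{\left(K + d\right) - 15}{4} = - \frac{-15 + K + d}{4} = \frac{15}{4} - \frac{K}{4} - \frac{d}{4}$)
$M{\left(s,T \right)} = \frac{51}{\frac{9}{2} + \frac{s}{T}}$ ($M{\left(s,T \right)} = \frac{-72 + 123}{\frac{s + s}{T + T} + \frac{9}{2}} = \frac{51}{\frac{2 s}{2 T} + \frac{9}{2}} = \frac{51}{2 s \frac{1}{2 T} + \frac{9}{2}} = \frac{51}{\frac{s}{T} + \frac{9}{2}} = \frac{51}{\frac{9}{2} + \frac{s}{T}}$)
$- M{\left(S{\left(-15,6 \right)},p \right)} = - \frac{102 \cdot 222}{2 \left(\frac{15}{4} - - \frac{15}{4} - \frac{3}{2}\right) + 9 \cdot 222} = - \frac{102 \cdot 222}{2 \left(\frac{15}{4} + \frac{15}{4} - \frac{3}{2}\right) + 1998} = - \frac{102 \cdot 222}{2 \cdot 6 + 1998} = - \frac{102 \cdot 222}{12 + 1998} = - \frac{102 \cdot 222}{2010} = \left(-1\right) \frac{3774}{335} = - \frac{3774}{335}$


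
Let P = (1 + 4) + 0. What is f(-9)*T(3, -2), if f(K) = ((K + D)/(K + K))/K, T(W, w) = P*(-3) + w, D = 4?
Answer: 85/162 ≈ 0.52469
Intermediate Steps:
P = 5 (P = 5 + 0 = 5)
T(W, w) = -15 + w (T(W, w) = 5*(-3) + w = -15 + w)
f(K) = (4 + K)/(2*K²) (f(K) = ((K + 4)/(K + K))/K = ((4 + K)/((2*K)))/K = ((4 + K)*(1/(2*K)))/K = ((4 + K)/(2*K))/K = (4 + K)/(2*K²))
f(-9)*T(3, -2) = ((½)*(4 - 9)/(-9)²)*(-15 - 2) = ((½)*(1/81)*(-5))*(-17) = -5/162*(-17) = 85/162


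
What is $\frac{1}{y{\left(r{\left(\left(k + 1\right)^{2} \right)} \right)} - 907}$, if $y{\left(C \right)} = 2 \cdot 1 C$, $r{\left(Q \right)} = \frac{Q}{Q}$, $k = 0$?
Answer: $- \frac{1}{905} \approx -0.001105$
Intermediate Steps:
$r{\left(Q \right)} = 1$
$y{\left(C \right)} = 2 C$
$\frac{1}{y{\left(r{\left(\left(k + 1\right)^{2} \right)} \right)} - 907} = \frac{1}{2 \cdot 1 - 907} = \frac{1}{2 - 907} = \frac{1}{-905} = - \frac{1}{905}$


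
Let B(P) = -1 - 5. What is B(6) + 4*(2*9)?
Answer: 66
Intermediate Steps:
B(P) = -6
B(6) + 4*(2*9) = -6 + 4*(2*9) = -6 + 4*18 = -6 + 72 = 66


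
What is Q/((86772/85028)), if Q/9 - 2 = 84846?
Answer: 5410841808/7231 ≈ 7.4828e+5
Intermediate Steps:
Q = 763632 (Q = 18 + 9*84846 = 18 + 763614 = 763632)
Q/((86772/85028)) = 763632/((86772/85028)) = 763632/((86772*(1/85028))) = 763632/(21693/21257) = 763632*(21257/21693) = 5410841808/7231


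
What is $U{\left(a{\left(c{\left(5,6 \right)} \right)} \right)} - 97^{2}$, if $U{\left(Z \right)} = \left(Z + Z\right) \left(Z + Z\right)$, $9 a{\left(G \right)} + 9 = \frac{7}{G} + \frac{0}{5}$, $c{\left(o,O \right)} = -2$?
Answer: $- \frac{761504}{81} \approx -9401.3$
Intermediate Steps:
$a{\left(G \right)} = -1 + \frac{7}{9 G}$ ($a{\left(G \right)} = -1 + \frac{\frac{7}{G} + \frac{0}{5}}{9} = -1 + \frac{\frac{7}{G} + 0 \cdot \frac{1}{5}}{9} = -1 + \frac{\frac{7}{G} + 0}{9} = -1 + \frac{7 \frac{1}{G}}{9} = -1 + \frac{7}{9 G}$)
$U{\left(Z \right)} = 4 Z^{2}$ ($U{\left(Z \right)} = 2 Z 2 Z = 4 Z^{2}$)
$U{\left(a{\left(c{\left(5,6 \right)} \right)} \right)} - 97^{2} = 4 \left(\frac{\frac{7}{9} - -2}{-2}\right)^{2} - 97^{2} = 4 \left(- \frac{\frac{7}{9} + 2}{2}\right)^{2} - 9409 = 4 \left(\left(- \frac{1}{2}\right) \frac{25}{9}\right)^{2} - 9409 = 4 \left(- \frac{25}{18}\right)^{2} - 9409 = 4 \cdot \frac{625}{324} - 9409 = \frac{625}{81} - 9409 = - \frac{761504}{81}$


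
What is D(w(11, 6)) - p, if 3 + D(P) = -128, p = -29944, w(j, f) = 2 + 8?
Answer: 29813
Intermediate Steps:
w(j, f) = 10
D(P) = -131 (D(P) = -3 - 128 = -131)
D(w(11, 6)) - p = -131 - 1*(-29944) = -131 + 29944 = 29813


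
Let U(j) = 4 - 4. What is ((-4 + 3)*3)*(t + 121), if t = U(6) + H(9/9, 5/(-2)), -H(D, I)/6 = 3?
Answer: -309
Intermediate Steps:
H(D, I) = -18 (H(D, I) = -6*3 = -18)
U(j) = 0
t = -18 (t = 0 - 18 = -18)
((-4 + 3)*3)*(t + 121) = ((-4 + 3)*3)*(-18 + 121) = -1*3*103 = -3*103 = -309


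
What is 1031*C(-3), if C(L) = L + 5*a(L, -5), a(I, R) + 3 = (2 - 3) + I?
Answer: -39178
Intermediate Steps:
a(I, R) = -4 + I (a(I, R) = -3 + ((2 - 3) + I) = -3 + (-1 + I) = -4 + I)
C(L) = -20 + 6*L (C(L) = L + 5*(-4 + L) = L + (-20 + 5*L) = -20 + 6*L)
1031*C(-3) = 1031*(-20 + 6*(-3)) = 1031*(-20 - 18) = 1031*(-38) = -39178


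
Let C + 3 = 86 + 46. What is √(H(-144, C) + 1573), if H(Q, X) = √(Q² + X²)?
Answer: √(1573 + 3*√4153) ≈ 42.028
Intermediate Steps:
C = 129 (C = -3 + (86 + 46) = -3 + 132 = 129)
√(H(-144, C) + 1573) = √(√((-144)² + 129²) + 1573) = √(√(20736 + 16641) + 1573) = √(√37377 + 1573) = √(3*√4153 + 1573) = √(1573 + 3*√4153)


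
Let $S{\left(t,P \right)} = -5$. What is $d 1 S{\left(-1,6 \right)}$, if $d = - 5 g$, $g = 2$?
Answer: $50$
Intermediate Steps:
$d = -10$ ($d = \left(-5\right) 2 = -10$)
$d 1 S{\left(-1,6 \right)} = - 10 \cdot 1 \left(-5\right) = \left(-10\right) \left(-5\right) = 50$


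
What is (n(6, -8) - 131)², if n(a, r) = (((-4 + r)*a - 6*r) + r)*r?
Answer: 15625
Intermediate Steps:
n(a, r) = r*(-5*r + a*(-4 + r)) (n(a, r) = ((a*(-4 + r) - 6*r) + r)*r = ((-6*r + a*(-4 + r)) + r)*r = (-5*r + a*(-4 + r))*r = r*(-5*r + a*(-4 + r)))
(n(6, -8) - 131)² = (-8*(-5*(-8) - 4*6 + 6*(-8)) - 131)² = (-8*(40 - 24 - 48) - 131)² = (-8*(-32) - 131)² = (256 - 131)² = 125² = 15625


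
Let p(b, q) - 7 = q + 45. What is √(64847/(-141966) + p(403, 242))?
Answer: √657352378518/47322 ≈ 17.133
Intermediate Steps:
p(b, q) = 52 + q (p(b, q) = 7 + (q + 45) = 7 + (45 + q) = 52 + q)
√(64847/(-141966) + p(403, 242)) = √(64847/(-141966) + (52 + 242)) = √(64847*(-1/141966) + 294) = √(-64847/141966 + 294) = √(41673157/141966) = √657352378518/47322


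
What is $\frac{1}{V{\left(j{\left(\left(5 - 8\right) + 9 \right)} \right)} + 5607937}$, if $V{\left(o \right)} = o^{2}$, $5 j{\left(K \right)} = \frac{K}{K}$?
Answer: $\frac{25}{140198426} \approx 1.7832 \cdot 10^{-7}$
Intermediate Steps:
$j{\left(K \right)} = \frac{1}{5}$ ($j{\left(K \right)} = \frac{K \frac{1}{K}}{5} = \frac{1}{5} \cdot 1 = \frac{1}{5}$)
$\frac{1}{V{\left(j{\left(\left(5 - 8\right) + 9 \right)} \right)} + 5607937} = \frac{1}{\left(\frac{1}{5}\right)^{2} + 5607937} = \frac{1}{\frac{1}{25} + 5607937} = \frac{1}{\frac{140198426}{25}} = \frac{25}{140198426}$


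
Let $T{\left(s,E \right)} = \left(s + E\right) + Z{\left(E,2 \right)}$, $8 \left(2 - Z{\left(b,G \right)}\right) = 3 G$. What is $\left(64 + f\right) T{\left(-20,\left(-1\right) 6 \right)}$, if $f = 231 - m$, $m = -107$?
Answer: $- \frac{19899}{2} \approx -9949.5$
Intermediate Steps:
$f = 338$ ($f = 231 - -107 = 231 + 107 = 338$)
$Z{\left(b,G \right)} = 2 - \frac{3 G}{8}$
$T{\left(s,E \right)} = \frac{5}{4} + E + s$ ($T{\left(s,E \right)} = \left(s + E\right) + \left(2 - \frac{3}{4}\right) = \left(E + s\right) + \left(2 - \frac{3}{4}\right) = \left(E + s\right) + \frac{5}{4} = \frac{5}{4} + E + s$)
$\left(64 + f\right) T{\left(-20,\left(-1\right) 6 \right)} = \left(64 + 338\right) \left(\frac{5}{4} - 6 - 20\right) = 402 \left(\frac{5}{4} - 6 - 20\right) = 402 \left(- \frac{99}{4}\right) = - \frac{19899}{2}$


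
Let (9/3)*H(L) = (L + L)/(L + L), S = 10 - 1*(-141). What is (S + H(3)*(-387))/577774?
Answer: 11/288887 ≈ 3.8077e-5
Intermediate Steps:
S = 151 (S = 10 + 141 = 151)
H(L) = 1/3 (H(L) = ((L + L)/(L + L))/3 = ((2*L)/((2*L)))/3 = ((2*L)*(1/(2*L)))/3 = (1/3)*1 = 1/3)
(S + H(3)*(-387))/577774 = (151 + (1/3)*(-387))/577774 = (151 - 129)*(1/577774) = 22*(1/577774) = 11/288887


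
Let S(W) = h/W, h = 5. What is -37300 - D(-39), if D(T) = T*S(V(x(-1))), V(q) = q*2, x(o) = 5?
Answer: -74561/2 ≈ -37281.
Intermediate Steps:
V(q) = 2*q
S(W) = 5/W
D(T) = T/2 (D(T) = T*(5/((2*5))) = T*(5/10) = T*(5*(⅒)) = T*(½) = T/2)
-37300 - D(-39) = -37300 - (-39)/2 = -37300 - 1*(-39/2) = -37300 + 39/2 = -74561/2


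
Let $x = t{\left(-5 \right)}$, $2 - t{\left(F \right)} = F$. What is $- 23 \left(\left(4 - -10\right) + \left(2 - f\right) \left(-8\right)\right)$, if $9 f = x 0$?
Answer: $46$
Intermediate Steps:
$t{\left(F \right)} = 2 - F$
$x = 7$ ($x = 2 - -5 = 2 + 5 = 7$)
$f = 0$ ($f = \frac{7 \cdot 0}{9} = \frac{1}{9} \cdot 0 = 0$)
$- 23 \left(\left(4 - -10\right) + \left(2 - f\right) \left(-8\right)\right) = - 23 \left(\left(4 - -10\right) + \left(2 - 0\right) \left(-8\right)\right) = - 23 \left(\left(4 + 10\right) + \left(2 + 0\right) \left(-8\right)\right) = - 23 \left(14 + 2 \left(-8\right)\right) = - 23 \left(14 - 16\right) = \left(-23\right) \left(-2\right) = 46$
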